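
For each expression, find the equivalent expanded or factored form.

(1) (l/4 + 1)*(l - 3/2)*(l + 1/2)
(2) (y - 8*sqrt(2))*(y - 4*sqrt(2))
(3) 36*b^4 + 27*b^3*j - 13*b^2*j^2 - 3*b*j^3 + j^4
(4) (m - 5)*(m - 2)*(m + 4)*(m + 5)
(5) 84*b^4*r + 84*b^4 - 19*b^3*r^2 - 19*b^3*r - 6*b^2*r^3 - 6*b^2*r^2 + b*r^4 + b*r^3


(1) = l^3/4 + 3*l^2/4 - 19*l/16 - 3/4
(2) = y^2 - 12*sqrt(2)*y + 64
(3) = (-4*b + j)*(-3*b + j)*(b + j)*(3*b + j)
(4) = m^4 + 2*m^3 - 33*m^2 - 50*m + 200
(5) = (-7*b + r)*(-3*b + r)*(4*b + r)*(b*r + b)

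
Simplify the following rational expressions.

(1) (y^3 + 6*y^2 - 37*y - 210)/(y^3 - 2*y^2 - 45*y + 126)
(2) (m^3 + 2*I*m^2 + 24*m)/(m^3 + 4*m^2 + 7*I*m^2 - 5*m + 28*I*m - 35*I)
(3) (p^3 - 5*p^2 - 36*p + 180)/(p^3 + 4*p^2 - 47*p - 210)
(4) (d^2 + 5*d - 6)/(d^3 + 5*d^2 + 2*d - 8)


(1) = (y + 5)/(y - 3)
(2) = (m^3 + 2*I*m^2 + 24*m)/(m^3 + m^2*(4 + 7*I) + m*(-5 + 28*I) - 35*I)
(3) = (p^2 - 11*p + 30)/(p^2 - 2*p - 35)
(4) = (d + 6)/(d^2 + 6*d + 8)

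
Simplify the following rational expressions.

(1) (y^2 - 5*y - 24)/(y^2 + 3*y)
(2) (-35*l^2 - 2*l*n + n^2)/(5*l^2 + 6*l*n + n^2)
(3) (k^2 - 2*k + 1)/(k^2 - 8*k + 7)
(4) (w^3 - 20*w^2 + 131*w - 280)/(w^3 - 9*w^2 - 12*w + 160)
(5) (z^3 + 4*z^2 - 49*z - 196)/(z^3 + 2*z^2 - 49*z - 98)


(1) = (y - 8)/y
(2) = (-7*l + n)/(l + n)
(3) = (k - 1)/(k - 7)
(4) = (w - 7)/(w + 4)
(5) = (z + 4)/(z + 2)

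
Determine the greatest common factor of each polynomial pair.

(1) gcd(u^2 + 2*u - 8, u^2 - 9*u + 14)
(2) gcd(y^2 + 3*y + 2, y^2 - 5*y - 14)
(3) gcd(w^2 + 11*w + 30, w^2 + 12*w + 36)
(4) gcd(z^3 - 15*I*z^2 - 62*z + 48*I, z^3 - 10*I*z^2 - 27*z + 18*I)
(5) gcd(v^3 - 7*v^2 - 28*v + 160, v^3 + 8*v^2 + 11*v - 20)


(1) = u - 2
(2) = gcd((y + 1)*(y + 2), (y - 7)*(y + 2)) = y + 2
(3) = w + 6
(4) = z^2 - 7*I*z - 6
(5) = v + 5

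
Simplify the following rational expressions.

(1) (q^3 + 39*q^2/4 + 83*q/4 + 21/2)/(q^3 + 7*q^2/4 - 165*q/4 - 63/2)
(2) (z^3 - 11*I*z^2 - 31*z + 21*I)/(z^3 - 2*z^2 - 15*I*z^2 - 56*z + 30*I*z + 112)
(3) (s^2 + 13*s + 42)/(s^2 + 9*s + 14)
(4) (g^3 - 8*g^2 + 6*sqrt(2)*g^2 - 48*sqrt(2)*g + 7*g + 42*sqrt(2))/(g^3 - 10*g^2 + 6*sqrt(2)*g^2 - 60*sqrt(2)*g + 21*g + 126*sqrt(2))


(1) = (q + 2)/(q - 6)
(2) = (z^2 - 4*I*z - 3)/(z^2 + z*(-2 - 8*I) + 16*I)
(3) = (s + 6)/(s + 2)
(4) = (g - 1)/(g - 3)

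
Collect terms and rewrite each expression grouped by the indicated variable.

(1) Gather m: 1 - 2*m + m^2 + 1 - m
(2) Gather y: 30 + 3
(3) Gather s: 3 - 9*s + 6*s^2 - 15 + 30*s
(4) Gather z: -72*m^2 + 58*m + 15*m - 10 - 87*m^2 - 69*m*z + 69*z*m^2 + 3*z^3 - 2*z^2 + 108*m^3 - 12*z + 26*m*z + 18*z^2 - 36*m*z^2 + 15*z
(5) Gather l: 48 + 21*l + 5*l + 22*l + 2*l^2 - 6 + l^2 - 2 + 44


(1) = m^2 - 3*m + 2
(2) = 33
(3) = 6*s^2 + 21*s - 12
(4) = 108*m^3 - 159*m^2 + 73*m + 3*z^3 + z^2*(16 - 36*m) + z*(69*m^2 - 43*m + 3) - 10
(5) = 3*l^2 + 48*l + 84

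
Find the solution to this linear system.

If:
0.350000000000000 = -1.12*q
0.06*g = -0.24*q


Then:
g = 1.25
q = -0.31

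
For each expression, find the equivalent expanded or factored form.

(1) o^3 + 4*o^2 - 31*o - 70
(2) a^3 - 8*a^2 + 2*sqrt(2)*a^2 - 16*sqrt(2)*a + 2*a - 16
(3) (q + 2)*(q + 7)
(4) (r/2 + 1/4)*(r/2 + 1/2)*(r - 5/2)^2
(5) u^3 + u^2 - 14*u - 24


(1) = (o - 5)*(o + 2)*(o + 7)
(2) = (a - 8)*(a + sqrt(2))^2
(3) = q^2 + 9*q + 14
(4) = r^4/4 - 7*r^3/8 - 3*r^2/16 + 55*r/32 + 25/32
(5) = (u - 4)*(u + 2)*(u + 3)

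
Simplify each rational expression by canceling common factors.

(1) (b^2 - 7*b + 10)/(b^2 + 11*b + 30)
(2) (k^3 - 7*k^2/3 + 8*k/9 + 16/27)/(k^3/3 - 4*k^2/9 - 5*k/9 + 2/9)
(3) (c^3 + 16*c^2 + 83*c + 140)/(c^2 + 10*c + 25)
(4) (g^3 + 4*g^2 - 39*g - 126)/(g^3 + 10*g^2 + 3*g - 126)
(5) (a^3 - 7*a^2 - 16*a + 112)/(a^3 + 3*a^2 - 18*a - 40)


(1) = (b^2 - 7*b + 10)/(b^2 + 11*b + 30)
(2) = (27*k^3 - 63*k^2 + 24*k + 16)/(9*k^3 - 12*k^2 - 15*k + 6)
(3) = (c^2 + 11*c + 28)/(c + 5)
(4) = (g^2 - 3*g - 18)/(g^2 + 3*g - 18)
(5) = (a^2 - 3*a - 28)/(a^2 + 7*a + 10)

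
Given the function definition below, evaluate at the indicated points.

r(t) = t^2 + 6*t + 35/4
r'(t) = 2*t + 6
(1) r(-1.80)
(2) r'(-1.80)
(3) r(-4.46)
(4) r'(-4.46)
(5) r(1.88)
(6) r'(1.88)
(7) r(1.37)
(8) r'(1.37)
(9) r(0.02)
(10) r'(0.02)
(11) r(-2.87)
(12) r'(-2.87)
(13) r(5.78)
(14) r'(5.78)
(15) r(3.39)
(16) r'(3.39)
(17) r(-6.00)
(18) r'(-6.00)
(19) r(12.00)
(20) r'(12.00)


(1) = 1.19
(2) = 2.40
(3) = 1.88
(4) = -2.92
(5) = 23.56
(6) = 9.76
(7) = 18.85
(8) = 8.74
(9) = 8.87
(10) = 6.04
(11) = -0.23
(12) = 0.26
(13) = 76.84
(14) = 17.56
(15) = 40.58
(16) = 12.78
(17) = 8.75
(18) = -6.00
(19) = 224.75
(20) = 30.00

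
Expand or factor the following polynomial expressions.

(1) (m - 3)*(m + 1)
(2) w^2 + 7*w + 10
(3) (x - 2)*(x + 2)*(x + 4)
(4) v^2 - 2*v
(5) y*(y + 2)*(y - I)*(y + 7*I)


(1) = m^2 - 2*m - 3
(2) = (w + 2)*(w + 5)
(3) = x^3 + 4*x^2 - 4*x - 16
(4) = v*(v - 2)
(5) = y^4 + 2*y^3 + 6*I*y^3 + 7*y^2 + 12*I*y^2 + 14*y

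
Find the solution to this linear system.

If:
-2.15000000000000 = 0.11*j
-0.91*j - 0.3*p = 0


Then:
j = -19.55
p = 59.29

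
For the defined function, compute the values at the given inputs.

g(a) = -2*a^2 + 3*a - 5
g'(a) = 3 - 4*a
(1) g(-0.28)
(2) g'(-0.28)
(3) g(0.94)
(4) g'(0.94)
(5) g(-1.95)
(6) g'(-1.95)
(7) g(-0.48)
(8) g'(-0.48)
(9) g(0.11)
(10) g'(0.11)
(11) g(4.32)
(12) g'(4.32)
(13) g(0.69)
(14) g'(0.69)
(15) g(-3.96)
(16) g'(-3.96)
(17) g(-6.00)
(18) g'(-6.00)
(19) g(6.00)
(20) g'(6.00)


(1) = -6.00
(2) = 4.12
(3) = -3.95
(4) = -0.76
(5) = -18.45
(6) = 10.80
(7) = -6.90
(8) = 4.92
(9) = -4.69
(10) = 2.56
(11) = -29.36
(12) = -14.28
(13) = -3.88
(14) = 0.24
(15) = -48.24
(16) = 18.84
(17) = -95.00
(18) = 27.00
(19) = -59.00
(20) = -21.00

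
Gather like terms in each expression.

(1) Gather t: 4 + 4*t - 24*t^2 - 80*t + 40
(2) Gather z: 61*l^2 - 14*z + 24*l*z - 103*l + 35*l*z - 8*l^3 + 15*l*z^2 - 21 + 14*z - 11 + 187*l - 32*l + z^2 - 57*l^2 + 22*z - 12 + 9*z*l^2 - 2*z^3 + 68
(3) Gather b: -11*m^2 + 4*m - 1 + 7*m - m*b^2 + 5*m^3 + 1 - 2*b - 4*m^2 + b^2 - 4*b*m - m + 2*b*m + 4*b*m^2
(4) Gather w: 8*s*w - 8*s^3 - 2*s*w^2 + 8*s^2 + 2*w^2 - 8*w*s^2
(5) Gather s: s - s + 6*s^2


(1) = -24*t^2 - 76*t + 44
(2) = -8*l^3 + 4*l^2 + 52*l - 2*z^3 + z^2*(15*l + 1) + z*(9*l^2 + 59*l + 22) + 24
(3) = b^2*(1 - m) + b*(4*m^2 - 2*m - 2) + 5*m^3 - 15*m^2 + 10*m
(4) = -8*s^3 + 8*s^2 + w^2*(2 - 2*s) + w*(-8*s^2 + 8*s)
(5) = 6*s^2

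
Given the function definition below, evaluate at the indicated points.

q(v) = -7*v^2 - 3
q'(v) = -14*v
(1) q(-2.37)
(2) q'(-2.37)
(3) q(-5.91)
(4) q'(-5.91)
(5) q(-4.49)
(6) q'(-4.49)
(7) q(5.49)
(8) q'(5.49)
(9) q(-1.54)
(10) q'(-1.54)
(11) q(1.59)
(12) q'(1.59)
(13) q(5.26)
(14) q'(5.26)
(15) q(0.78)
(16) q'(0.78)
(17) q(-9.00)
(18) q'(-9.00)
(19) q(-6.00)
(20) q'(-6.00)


(1) = -42.32
(2) = 33.18
(3) = -247.50
(4) = 82.74
(5) = -144.12
(6) = 62.86
(7) = -213.98
(8) = -76.86
(9) = -19.60
(10) = 21.56
(11) = -20.70
(12) = -22.26
(13) = -196.67
(14) = -73.64
(15) = -7.26
(16) = -10.92
(17) = -570.00
(18) = 126.00
(19) = -255.00
(20) = 84.00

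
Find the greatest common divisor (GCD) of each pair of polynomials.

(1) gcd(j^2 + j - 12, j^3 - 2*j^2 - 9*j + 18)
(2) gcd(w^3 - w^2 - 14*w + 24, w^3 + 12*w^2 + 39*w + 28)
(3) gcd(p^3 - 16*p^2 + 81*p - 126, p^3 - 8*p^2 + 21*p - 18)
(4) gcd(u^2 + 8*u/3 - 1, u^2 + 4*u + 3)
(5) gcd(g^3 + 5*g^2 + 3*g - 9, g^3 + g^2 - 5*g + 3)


(1) = j - 3
(2) = gcd((w - 3)*(w - 2)*(w + 4), (w + 1)*(w + 4)*(w + 7)) = w + 4
(3) = gcd((p - 7)*(p - 6)*(p - 3), (p - 3)^2*(p - 2)) = p - 3
(4) = gcd((u - 1/3)*(u + 3), (u + 1)*(u + 3)) = u + 3
(5) = gcd((g - 1)*(g + 3)^2, (g - 1)^2*(g + 3)) = g^2 + 2*g - 3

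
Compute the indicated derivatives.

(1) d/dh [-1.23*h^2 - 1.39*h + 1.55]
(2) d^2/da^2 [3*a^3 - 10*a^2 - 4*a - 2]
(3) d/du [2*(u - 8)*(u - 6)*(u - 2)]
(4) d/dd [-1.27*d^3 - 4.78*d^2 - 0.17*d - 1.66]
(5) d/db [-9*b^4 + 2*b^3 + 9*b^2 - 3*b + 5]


(1) = -2.46*h - 1.39
(2) = 18*a - 20
(3) = 6*u^2 - 64*u + 152
(4) = -3.81*d^2 - 9.56*d - 0.17
(5) = -36*b^3 + 6*b^2 + 18*b - 3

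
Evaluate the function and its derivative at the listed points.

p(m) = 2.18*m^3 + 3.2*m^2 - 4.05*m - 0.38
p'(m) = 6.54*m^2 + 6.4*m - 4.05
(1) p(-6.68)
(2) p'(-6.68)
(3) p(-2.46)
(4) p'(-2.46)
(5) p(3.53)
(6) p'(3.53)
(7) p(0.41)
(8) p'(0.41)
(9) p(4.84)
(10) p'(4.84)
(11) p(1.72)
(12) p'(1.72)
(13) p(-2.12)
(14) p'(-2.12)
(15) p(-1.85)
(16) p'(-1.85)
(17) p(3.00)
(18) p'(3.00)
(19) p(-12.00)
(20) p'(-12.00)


(1) = -480.34
(2) = 245.03
(3) = -3.51
(4) = 19.78
(5) = 121.09
(6) = 100.04
(7) = -1.35
(8) = -0.33
(9) = 302.15
(10) = 180.13
(11) = 13.21
(12) = 26.31
(13) = 1.82
(14) = 11.78
(15) = 4.26
(16) = 6.49
(17) = 75.13
(18) = 74.01
(19) = -3258.02
(20) = 860.91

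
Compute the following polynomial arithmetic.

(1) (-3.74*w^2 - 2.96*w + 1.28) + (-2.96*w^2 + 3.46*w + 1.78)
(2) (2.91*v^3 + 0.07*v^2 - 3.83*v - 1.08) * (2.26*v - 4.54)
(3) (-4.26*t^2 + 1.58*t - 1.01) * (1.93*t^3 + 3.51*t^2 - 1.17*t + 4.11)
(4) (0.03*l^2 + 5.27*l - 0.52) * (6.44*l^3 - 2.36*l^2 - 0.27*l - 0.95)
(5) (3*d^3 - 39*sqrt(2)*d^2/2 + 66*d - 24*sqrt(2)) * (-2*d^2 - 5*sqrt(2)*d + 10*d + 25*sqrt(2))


(1) = -6.7*w^2 + 0.5*w + 3.06
(2) = 6.5766*v^4 - 13.0532*v^3 - 8.9736*v^2 + 14.9474*v + 4.9032
(3) = -8.2218*t^5 - 11.9032*t^4 + 8.5807*t^3 - 22.9023*t^2 + 7.6755*t - 4.1511
(4) = 0.1932*l^5 + 33.868*l^4 - 15.7941*l^3 - 0.2242*l^2 - 4.8661*l + 0.494
(5) = -6*d^5 + 30*d^4 + 24*sqrt(2)*d^4 - 120*sqrt(2)*d^3 + 63*d^3 - 282*sqrt(2)*d^2 - 315*d^2 + 240*d + 1410*sqrt(2)*d - 1200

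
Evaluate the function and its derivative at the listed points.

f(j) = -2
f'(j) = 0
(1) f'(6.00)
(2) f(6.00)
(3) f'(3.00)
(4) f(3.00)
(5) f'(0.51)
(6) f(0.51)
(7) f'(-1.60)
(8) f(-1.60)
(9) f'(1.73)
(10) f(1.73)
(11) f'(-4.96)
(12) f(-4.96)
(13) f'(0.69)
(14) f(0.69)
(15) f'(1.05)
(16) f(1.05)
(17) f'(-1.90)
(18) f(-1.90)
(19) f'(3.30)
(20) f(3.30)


(1) = 0.00
(2) = -2.00
(3) = 0.00
(4) = -2.00
(5) = 0.00
(6) = -2.00
(7) = 0.00
(8) = -2.00
(9) = 0.00
(10) = -2.00
(11) = 0.00
(12) = -2.00
(13) = 0.00
(14) = -2.00
(15) = 0.00
(16) = -2.00
(17) = 0.00
(18) = -2.00
(19) = 0.00
(20) = -2.00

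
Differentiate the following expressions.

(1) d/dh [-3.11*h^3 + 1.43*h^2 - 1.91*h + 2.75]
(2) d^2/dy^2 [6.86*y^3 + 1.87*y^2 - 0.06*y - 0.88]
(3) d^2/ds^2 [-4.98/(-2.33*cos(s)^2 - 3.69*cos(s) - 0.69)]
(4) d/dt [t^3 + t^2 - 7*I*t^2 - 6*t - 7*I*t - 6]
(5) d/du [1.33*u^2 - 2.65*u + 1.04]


(1) = -9.33*h^2 + 2.86*h - 1.91
(2) = 41.16*y + 3.74
(3) = (-108.143688*(1 - cos(s)^2)^2 - 128.449638*cos(s)^3 - 89.854638*cos(s)^2 + 269.578854*cos(s) + 227.747352)/(2.33*cos(s)^2 + 3.69*cos(s) + 0.69)^3
(4) = 3*t^2 + t*(2 - 14*I) - 6 - 7*I
(5) = 2.66*u - 2.65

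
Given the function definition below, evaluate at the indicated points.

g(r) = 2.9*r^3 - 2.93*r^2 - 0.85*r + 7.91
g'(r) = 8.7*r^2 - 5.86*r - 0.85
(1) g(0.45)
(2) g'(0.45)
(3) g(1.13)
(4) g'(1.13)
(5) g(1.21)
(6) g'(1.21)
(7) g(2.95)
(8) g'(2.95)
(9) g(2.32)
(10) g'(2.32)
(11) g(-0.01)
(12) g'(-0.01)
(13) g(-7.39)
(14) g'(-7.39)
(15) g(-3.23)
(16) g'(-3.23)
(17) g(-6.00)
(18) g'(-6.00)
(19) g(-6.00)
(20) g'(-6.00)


(1) = 7.20
(2) = -1.73
(3) = 7.39
(4) = 3.64
(5) = 7.73
(6) = 4.80
(7) = 54.35
(8) = 57.57
(9) = 26.38
(10) = 32.38
(11) = 7.92
(12) = -0.79
(13) = -1316.21
(14) = 517.58
(15) = -117.64
(16) = 108.84
(17) = -718.87
(18) = 347.51
(19) = -718.87
(20) = 347.51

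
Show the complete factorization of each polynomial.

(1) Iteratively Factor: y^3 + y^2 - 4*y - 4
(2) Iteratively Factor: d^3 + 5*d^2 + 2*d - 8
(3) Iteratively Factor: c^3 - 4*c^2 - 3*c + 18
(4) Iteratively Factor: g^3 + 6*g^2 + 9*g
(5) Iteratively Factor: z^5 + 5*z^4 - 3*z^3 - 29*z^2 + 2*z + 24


(1) = (y + 1)*(y^2 - 4) = (y + 1)*(y + 2)*(y - 2)
(2) = (d + 2)*(d^2 + 3*d - 4) = (d + 2)*(d + 4)*(d - 1)
(3) = (c + 2)*(c^2 - 6*c + 9) = (c - 3)*(c + 2)*(c - 3)
(4) = (g + 3)*(g^2 + 3*g) = g*(g + 3)*(g + 3)
(5) = (z - 2)*(z^4 + 7*z^3 + 11*z^2 - 7*z - 12) = (z - 2)*(z + 3)*(z^3 + 4*z^2 - z - 4) = (z - 2)*(z + 1)*(z + 3)*(z^2 + 3*z - 4) = (z - 2)*(z - 1)*(z + 1)*(z + 3)*(z + 4)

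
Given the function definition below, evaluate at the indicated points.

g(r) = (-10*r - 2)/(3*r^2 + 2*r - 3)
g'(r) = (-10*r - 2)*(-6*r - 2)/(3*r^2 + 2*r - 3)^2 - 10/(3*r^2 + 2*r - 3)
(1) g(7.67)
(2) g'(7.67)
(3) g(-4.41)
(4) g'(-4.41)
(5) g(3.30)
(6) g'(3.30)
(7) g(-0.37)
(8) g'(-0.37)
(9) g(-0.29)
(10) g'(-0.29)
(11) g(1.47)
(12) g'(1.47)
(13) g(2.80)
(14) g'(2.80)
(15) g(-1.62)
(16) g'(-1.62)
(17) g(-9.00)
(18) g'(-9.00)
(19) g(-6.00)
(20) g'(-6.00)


(1) = -0.42
(2) = 0.05
(3) = 0.90
(4) = 0.26
(5) = -0.96
(6) = 0.30
(7) = -0.51
(8) = 3.04
(9) = -0.27
(10) = 2.98
(11) = -2.60
(12) = 2.82
(13) = -1.15
(14) = 0.44
(15) = 8.69
(16) = 34.98
(17) = 0.40
(18) = 0.05
(19) = 0.62
(20) = 0.12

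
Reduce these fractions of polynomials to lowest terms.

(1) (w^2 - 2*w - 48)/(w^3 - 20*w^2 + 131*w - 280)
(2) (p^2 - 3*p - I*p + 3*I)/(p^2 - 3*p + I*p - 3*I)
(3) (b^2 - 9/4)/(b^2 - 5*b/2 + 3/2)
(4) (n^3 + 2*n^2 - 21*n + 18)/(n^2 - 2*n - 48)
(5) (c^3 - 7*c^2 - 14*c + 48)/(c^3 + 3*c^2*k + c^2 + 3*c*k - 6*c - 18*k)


(1) = (w + 6)/(w^2 - 12*w + 35)
(2) = (p - I)/(p + I)
(3) = (2*b + 3)/(2*b - 2)
(4) = (n^2 - 4*n + 3)/(n - 8)
(5) = (c - 8)/(c + 3*k)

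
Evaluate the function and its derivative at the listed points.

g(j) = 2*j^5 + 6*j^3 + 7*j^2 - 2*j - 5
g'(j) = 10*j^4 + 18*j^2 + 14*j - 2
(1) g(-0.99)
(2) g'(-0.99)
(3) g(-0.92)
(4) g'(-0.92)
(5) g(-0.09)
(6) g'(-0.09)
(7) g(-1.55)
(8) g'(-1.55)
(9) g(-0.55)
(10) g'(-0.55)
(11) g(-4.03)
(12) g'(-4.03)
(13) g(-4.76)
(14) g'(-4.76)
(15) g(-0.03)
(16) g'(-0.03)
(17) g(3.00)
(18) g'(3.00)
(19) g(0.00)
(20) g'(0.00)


(1) = -3.88
(2) = 11.39
(3) = -3.23
(4) = 7.52
(5) = -4.77
(6) = -3.11
(7) = -25.32
(8) = 77.27
(9) = -2.88
(10) = -3.34
(11) = -2401.92
(12) = 2871.58
(13) = -5371.23
(14) = 5472.87
(15) = -4.93
(16) = -2.40
(17) = 700.00
(18) = 1012.00
(19) = -5.00
(20) = -2.00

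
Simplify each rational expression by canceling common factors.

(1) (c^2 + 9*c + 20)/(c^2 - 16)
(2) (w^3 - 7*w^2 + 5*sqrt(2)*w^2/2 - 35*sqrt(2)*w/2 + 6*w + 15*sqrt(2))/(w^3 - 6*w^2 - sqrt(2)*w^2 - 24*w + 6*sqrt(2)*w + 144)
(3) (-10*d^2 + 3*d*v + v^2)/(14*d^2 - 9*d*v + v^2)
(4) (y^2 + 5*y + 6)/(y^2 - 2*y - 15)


(1) = (c + 5)/(c - 4)
(2) = (2*w^2 + w*(-2 + 5*sqrt(2)) - 5*sqrt(2))/(2*w^2 - 2*sqrt(2)*w - 48)
(3) = (5*d + v)/(-7*d + v)
(4) = (y + 2)/(y - 5)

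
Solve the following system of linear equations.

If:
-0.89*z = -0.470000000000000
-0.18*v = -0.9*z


Then:
v = 2.64
z = 0.53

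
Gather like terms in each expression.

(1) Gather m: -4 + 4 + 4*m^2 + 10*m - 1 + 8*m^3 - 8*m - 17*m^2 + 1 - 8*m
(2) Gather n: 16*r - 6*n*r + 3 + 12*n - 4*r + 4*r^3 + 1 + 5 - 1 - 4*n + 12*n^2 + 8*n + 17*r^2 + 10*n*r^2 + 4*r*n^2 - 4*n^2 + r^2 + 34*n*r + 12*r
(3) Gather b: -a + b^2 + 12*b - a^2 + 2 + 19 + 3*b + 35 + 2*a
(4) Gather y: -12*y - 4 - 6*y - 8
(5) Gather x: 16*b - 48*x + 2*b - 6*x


(1) = 8*m^3 - 13*m^2 - 6*m
(2) = n^2*(4*r + 8) + n*(10*r^2 + 28*r + 16) + 4*r^3 + 18*r^2 + 24*r + 8
(3) = -a^2 + a + b^2 + 15*b + 56
(4) = -18*y - 12
(5) = 18*b - 54*x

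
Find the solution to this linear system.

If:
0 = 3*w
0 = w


Then:
w = 0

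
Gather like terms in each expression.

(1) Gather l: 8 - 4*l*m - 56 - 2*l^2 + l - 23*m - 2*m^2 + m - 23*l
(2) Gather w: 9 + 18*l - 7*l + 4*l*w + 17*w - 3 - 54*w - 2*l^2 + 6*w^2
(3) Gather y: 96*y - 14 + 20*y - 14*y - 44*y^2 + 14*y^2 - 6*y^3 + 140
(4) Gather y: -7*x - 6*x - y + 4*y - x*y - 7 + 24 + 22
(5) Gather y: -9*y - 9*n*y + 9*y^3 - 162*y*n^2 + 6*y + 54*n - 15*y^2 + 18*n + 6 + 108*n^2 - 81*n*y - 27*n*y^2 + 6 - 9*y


(1) = -2*l^2 + l*(-4*m - 22) - 2*m^2 - 22*m - 48
(2) = -2*l^2 + 11*l + 6*w^2 + w*(4*l - 37) + 6
(3) = -6*y^3 - 30*y^2 + 102*y + 126
(4) = -13*x + y*(3 - x) + 39
(5) = 108*n^2 + 72*n + 9*y^3 + y^2*(-27*n - 15) + y*(-162*n^2 - 90*n - 12) + 12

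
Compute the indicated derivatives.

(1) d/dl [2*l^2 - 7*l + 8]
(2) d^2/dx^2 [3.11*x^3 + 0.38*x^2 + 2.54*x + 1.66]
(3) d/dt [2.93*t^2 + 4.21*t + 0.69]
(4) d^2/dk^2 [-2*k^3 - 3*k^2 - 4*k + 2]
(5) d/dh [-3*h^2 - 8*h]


(1) = 4*l - 7
(2) = 18.66*x + 0.76
(3) = 5.86*t + 4.21
(4) = -12*k - 6
(5) = -6*h - 8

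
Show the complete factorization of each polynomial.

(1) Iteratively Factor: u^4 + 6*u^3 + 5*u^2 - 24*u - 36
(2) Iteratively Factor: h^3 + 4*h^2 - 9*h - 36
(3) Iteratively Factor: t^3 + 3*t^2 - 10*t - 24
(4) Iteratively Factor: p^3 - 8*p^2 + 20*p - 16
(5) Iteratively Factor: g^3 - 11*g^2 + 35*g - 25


(1) = (u + 3)*(u^3 + 3*u^2 - 4*u - 12) = (u + 2)*(u + 3)*(u^2 + u - 6) = (u + 2)*(u + 3)^2*(u - 2)
(2) = (h + 3)*(h^2 + h - 12) = (h + 3)*(h + 4)*(h - 3)
(3) = (t + 4)*(t^2 - t - 6) = (t + 2)*(t + 4)*(t - 3)
(4) = (p - 2)*(p^2 - 6*p + 8) = (p - 4)*(p - 2)*(p - 2)
(5) = (g - 1)*(g^2 - 10*g + 25) = (g - 5)*(g - 1)*(g - 5)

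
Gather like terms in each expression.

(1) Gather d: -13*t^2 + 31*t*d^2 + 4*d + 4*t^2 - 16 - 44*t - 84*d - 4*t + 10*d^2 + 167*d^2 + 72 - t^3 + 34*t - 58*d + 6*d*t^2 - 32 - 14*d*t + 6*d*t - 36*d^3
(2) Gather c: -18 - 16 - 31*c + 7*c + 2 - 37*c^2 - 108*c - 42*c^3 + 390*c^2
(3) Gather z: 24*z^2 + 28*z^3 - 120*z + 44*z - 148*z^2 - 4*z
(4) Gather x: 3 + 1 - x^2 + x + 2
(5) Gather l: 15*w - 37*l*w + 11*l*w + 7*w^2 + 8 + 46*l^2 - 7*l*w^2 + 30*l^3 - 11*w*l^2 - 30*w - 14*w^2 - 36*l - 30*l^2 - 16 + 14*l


(1) = -36*d^3 + d^2*(31*t + 177) + d*(6*t^2 - 8*t - 138) - t^3 - 9*t^2 - 14*t + 24
(2) = -42*c^3 + 353*c^2 - 132*c - 32
(3) = 28*z^3 - 124*z^2 - 80*z
(4) = -x^2 + x + 6
(5) = 30*l^3 + l^2*(16 - 11*w) + l*(-7*w^2 - 26*w - 22) - 7*w^2 - 15*w - 8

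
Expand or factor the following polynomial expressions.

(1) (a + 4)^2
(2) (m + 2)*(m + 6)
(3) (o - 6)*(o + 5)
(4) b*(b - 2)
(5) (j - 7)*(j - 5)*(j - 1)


(1) = a^2 + 8*a + 16
(2) = m^2 + 8*m + 12
(3) = o^2 - o - 30
(4) = b^2 - 2*b
(5) = j^3 - 13*j^2 + 47*j - 35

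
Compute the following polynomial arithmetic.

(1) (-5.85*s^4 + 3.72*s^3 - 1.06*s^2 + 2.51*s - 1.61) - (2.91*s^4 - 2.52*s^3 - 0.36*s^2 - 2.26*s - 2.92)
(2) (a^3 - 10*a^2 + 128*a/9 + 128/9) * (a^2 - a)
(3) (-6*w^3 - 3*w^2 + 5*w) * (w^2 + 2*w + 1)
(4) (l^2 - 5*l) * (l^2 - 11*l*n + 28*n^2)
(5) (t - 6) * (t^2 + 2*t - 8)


(1) = -8.76*s^4 + 6.24*s^3 - 0.7*s^2 + 4.77*s + 1.31
(2) = a^5 - 11*a^4 + 218*a^3/9 - 128*a/9
(3) = -6*w^5 - 15*w^4 - 7*w^3 + 7*w^2 + 5*w
(4) = l^4 - 11*l^3*n - 5*l^3 + 28*l^2*n^2 + 55*l^2*n - 140*l*n^2
(5) = t^3 - 4*t^2 - 20*t + 48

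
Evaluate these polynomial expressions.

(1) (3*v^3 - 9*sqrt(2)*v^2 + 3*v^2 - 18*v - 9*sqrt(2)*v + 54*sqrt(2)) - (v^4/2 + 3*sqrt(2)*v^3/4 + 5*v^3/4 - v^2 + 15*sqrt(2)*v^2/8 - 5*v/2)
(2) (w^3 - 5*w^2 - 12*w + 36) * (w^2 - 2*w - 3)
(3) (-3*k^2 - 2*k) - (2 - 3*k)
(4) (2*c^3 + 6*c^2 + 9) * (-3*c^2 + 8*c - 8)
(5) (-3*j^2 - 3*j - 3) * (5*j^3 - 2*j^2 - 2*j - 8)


(1) = -v^4/2 - 3*sqrt(2)*v^3/4 + 7*v^3/4 - 87*sqrt(2)*v^2/8 + 4*v^2 - 31*v/2 - 9*sqrt(2)*v + 54*sqrt(2)
(2) = w^5 - 7*w^4 - 5*w^3 + 75*w^2 - 36*w - 108
(3) = -3*k^2 + k - 2
(4) = -6*c^5 - 2*c^4 + 32*c^3 - 75*c^2 + 72*c - 72
(5) = -15*j^5 - 9*j^4 - 3*j^3 + 36*j^2 + 30*j + 24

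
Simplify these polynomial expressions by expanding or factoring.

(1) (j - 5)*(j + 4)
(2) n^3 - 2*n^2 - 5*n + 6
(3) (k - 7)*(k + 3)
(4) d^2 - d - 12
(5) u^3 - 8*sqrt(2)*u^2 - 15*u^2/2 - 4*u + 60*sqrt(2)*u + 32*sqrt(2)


(1) = j^2 - j - 20
(2) = (n - 3)*(n - 1)*(n + 2)
(3) = k^2 - 4*k - 21
(4) = (d - 4)*(d + 3)
(5) = (u - 8)*(u + 1/2)*(u - 8*sqrt(2))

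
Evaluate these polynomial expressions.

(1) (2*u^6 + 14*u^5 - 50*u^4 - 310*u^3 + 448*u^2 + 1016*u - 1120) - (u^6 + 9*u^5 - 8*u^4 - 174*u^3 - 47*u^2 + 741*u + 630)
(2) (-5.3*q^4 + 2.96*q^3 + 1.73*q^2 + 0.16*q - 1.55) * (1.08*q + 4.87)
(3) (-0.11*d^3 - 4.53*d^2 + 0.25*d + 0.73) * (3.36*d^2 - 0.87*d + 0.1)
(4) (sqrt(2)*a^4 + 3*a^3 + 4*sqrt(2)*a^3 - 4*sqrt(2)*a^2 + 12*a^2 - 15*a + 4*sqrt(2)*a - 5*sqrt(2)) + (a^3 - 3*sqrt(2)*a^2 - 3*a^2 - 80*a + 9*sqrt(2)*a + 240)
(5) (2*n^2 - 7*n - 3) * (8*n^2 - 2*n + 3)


(1) = u^6 + 5*u^5 - 42*u^4 - 136*u^3 + 495*u^2 + 275*u - 1750
(2) = -5.724*q^5 - 22.6142*q^4 + 16.2836*q^3 + 8.5979*q^2 - 0.8948*q - 7.5485
(3) = -0.3696*d^5 - 15.1251*d^4 + 4.7701*d^3 + 1.7823*d^2 - 0.6101*d + 0.073
(4) = sqrt(2)*a^4 + 4*a^3 + 4*sqrt(2)*a^3 - 7*sqrt(2)*a^2 + 9*a^2 - 95*a + 13*sqrt(2)*a - 5*sqrt(2) + 240
(5) = 16*n^4 - 60*n^3 - 4*n^2 - 15*n - 9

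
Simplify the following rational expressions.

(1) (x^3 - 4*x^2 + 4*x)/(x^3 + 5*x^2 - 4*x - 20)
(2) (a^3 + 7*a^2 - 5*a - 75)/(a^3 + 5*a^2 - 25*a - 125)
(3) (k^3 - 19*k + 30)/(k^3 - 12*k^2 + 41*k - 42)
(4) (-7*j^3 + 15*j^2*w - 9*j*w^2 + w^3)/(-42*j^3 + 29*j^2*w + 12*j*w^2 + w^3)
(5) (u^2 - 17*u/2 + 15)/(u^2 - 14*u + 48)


(1) = (x^2 - 2*x)/(x^2 + 7*x + 10)
(2) = (a - 3)/(a - 5)
(3) = (k + 5)/(k - 7)
(4) = (7*j^2 - 8*j*w + w^2)/(42*j^2 + 13*j*w + w^2)
(5) = (2*u - 5)/(2*u - 16)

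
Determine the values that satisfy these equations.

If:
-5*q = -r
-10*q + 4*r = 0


Then:
q = 0
r = 0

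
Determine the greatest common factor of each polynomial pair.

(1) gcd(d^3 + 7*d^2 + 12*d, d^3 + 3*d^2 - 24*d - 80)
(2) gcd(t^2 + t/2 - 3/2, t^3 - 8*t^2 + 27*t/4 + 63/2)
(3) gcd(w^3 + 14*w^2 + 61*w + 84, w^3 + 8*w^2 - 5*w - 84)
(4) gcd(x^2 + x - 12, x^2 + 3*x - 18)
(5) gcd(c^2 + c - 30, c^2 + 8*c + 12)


(1) = gcd(d*(d + 3)*(d + 4), (d - 5)*(d + 4)^2) = d + 4
(2) = t + 3/2
(3) = w^2 + 11*w + 28
(4) = gcd((x - 3)*(x + 4), (x - 3)*(x + 6)) = x - 3
(5) = c + 6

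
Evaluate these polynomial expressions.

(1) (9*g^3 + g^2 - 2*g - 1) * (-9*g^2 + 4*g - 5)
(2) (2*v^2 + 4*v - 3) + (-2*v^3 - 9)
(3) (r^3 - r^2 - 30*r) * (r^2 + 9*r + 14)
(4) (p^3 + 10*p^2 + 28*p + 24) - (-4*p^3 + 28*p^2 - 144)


(1) = -81*g^5 + 27*g^4 - 23*g^3 - 4*g^2 + 6*g + 5
(2) = -2*v^3 + 2*v^2 + 4*v - 12
(3) = r^5 + 8*r^4 - 25*r^3 - 284*r^2 - 420*r
(4) = 5*p^3 - 18*p^2 + 28*p + 168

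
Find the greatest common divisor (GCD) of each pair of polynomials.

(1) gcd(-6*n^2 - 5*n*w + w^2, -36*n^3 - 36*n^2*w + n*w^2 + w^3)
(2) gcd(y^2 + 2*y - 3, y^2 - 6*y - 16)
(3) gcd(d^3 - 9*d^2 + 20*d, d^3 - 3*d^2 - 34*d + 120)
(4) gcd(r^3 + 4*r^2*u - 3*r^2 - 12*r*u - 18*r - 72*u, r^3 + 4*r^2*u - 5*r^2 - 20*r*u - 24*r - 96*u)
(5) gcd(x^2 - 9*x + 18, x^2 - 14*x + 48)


(1) = gcd((-6*n + w)*(n + w), (-6*n + w)*(n + w)*(6*n + w)) = -6*n^2 - 5*n*w + w^2
(2) = gcd((y - 1)*(y + 3), (y - 8)*(y + 2)) = 1
(3) = d^2 - 9*d + 20
(4) = r^2 + 4*r*u + 3*r + 12*u
(5) = gcd((x - 6)*(x - 3), (x - 8)*(x - 6)) = x - 6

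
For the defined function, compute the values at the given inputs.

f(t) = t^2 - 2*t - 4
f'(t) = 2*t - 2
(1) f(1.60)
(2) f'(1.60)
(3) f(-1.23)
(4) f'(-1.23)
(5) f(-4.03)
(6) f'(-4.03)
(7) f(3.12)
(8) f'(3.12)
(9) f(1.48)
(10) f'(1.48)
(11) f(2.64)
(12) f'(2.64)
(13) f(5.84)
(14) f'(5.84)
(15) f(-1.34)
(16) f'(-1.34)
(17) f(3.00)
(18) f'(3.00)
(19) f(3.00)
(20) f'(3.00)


(1) = -4.64
(2) = 1.20
(3) = -0.03
(4) = -4.46
(5) = 20.30
(6) = -10.06
(7) = -0.51
(8) = 4.24
(9) = -4.77
(10) = 0.96
(11) = -2.31
(12) = 3.28
(13) = 18.43
(14) = 9.68
(15) = 0.48
(16) = -4.68
(17) = -1.00
(18) = 4.00
(19) = -1.00
(20) = 4.00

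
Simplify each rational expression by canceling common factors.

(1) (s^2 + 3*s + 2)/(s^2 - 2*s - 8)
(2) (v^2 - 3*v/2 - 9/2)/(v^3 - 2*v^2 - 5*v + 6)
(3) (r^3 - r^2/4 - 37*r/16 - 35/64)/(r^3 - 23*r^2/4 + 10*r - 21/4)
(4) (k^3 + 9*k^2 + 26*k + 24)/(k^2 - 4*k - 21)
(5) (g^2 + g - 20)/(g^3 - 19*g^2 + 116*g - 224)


(1) = (s + 1)/(s - 4)
(2) = (2*v + 3)/(2*v^2 + 2*v - 4)
(3) = (16*r^2 + 24*r + 5)/(16*r^2 - 64*r + 48)
(4) = (k^2 + 6*k + 8)/(k - 7)
(5) = (g + 5)/(g^2 - 15*g + 56)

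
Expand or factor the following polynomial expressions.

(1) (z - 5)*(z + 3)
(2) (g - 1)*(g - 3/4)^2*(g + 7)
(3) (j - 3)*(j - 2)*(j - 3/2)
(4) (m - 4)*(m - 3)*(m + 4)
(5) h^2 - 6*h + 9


(1) = z^2 - 2*z - 15
(2) = g^4 + 9*g^3/2 - 247*g^2/16 + 111*g/8 - 63/16
(3) = j^3 - 13*j^2/2 + 27*j/2 - 9
(4) = m^3 - 3*m^2 - 16*m + 48
(5) = (h - 3)^2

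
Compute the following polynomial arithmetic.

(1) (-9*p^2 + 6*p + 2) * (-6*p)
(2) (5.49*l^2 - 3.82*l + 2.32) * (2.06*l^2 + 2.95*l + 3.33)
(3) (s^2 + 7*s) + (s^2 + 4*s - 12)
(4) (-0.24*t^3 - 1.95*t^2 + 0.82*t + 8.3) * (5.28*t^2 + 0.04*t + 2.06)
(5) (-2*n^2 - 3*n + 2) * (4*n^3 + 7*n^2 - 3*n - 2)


(1) = 54*p^3 - 36*p^2 - 12*p
(2) = 11.3094*l^4 + 8.3263*l^3 + 11.7919*l^2 - 5.8766*l + 7.7256
(3) = 2*s^2 + 11*s - 12
(4) = -1.2672*t^5 - 10.3056*t^4 + 3.7572*t^3 + 39.8398*t^2 + 2.0212*t + 17.098
(5) = -8*n^5 - 26*n^4 - 7*n^3 + 27*n^2 - 4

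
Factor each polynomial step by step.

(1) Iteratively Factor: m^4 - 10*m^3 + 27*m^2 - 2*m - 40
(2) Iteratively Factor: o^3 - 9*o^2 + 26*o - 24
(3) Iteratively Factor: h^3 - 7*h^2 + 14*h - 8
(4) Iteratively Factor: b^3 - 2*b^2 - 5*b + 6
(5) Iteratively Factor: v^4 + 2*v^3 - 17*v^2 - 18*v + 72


(1) = (m - 4)*(m^3 - 6*m^2 + 3*m + 10) = (m - 5)*(m - 4)*(m^2 - m - 2) = (m - 5)*(m - 4)*(m + 1)*(m - 2)
(2) = (o - 2)*(o^2 - 7*o + 12) = (o - 3)*(o - 2)*(o - 4)
(3) = (h - 4)*(h^2 - 3*h + 2) = (h - 4)*(h - 1)*(h - 2)
(4) = (b + 2)*(b^2 - 4*b + 3) = (b - 3)*(b + 2)*(b - 1)
(5) = (v - 3)*(v^3 + 5*v^2 - 2*v - 24) = (v - 3)*(v + 3)*(v^2 + 2*v - 8) = (v - 3)*(v - 2)*(v + 3)*(v + 4)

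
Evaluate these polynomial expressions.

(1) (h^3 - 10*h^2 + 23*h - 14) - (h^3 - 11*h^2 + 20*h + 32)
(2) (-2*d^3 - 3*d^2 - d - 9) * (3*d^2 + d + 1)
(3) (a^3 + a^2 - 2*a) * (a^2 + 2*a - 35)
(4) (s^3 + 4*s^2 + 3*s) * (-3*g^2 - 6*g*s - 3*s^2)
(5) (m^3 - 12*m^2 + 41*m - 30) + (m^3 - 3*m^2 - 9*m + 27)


(1) = h^2 + 3*h - 46
(2) = -6*d^5 - 11*d^4 - 8*d^3 - 31*d^2 - 10*d - 9
(3) = a^5 + 3*a^4 - 35*a^3 - 39*a^2 + 70*a
(4) = -3*g^2*s^3 - 12*g^2*s^2 - 9*g^2*s - 6*g*s^4 - 24*g*s^3 - 18*g*s^2 - 3*s^5 - 12*s^4 - 9*s^3
(5) = 2*m^3 - 15*m^2 + 32*m - 3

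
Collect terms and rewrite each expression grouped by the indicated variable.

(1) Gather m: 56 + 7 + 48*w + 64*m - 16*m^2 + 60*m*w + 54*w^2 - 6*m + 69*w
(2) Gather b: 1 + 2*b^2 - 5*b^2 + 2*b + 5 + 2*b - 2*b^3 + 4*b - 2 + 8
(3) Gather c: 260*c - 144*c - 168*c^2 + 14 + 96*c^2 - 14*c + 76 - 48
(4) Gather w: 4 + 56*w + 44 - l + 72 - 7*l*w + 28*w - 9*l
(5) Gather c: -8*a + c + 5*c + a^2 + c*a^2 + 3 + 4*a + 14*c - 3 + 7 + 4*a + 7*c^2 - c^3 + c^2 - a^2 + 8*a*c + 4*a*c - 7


(1) = -16*m^2 + m*(60*w + 58) + 54*w^2 + 117*w + 63
(2) = -2*b^3 - 3*b^2 + 8*b + 12
(3) = -72*c^2 + 102*c + 42
(4) = -10*l + w*(84 - 7*l) + 120
(5) = -c^3 + 8*c^2 + c*(a^2 + 12*a + 20)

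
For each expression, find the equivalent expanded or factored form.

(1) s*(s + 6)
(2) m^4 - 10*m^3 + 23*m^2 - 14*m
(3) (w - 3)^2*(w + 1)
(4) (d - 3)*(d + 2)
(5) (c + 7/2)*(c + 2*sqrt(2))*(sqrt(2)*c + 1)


(1) = s^2 + 6*s
(2) = m*(m - 7)*(m - 2)*(m - 1)
(3) = w^3 - 5*w^2 + 3*w + 9
(4) = d^2 - d - 6
(5) = sqrt(2)*c^3 + 7*sqrt(2)*c^2/2 + 5*c^2 + 2*sqrt(2)*c + 35*c/2 + 7*sqrt(2)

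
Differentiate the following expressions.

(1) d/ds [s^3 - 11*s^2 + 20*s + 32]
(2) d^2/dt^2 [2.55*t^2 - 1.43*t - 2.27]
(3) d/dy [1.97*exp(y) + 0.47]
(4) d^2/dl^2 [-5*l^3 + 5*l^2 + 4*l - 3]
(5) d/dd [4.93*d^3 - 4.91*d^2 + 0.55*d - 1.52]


(1) = 3*s^2 - 22*s + 20
(2) = 5.10000000000000
(3) = 1.97*exp(y)
(4) = 10 - 30*l
(5) = 14.79*d^2 - 9.82*d + 0.55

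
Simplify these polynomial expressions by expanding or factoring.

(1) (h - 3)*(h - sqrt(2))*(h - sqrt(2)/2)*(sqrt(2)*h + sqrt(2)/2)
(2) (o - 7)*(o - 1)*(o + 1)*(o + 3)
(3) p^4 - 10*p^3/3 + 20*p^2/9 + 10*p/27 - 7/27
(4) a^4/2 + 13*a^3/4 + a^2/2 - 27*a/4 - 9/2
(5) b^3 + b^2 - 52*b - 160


(1) = sqrt(2)*h^4 - 5*sqrt(2)*h^3/2 - 3*h^3 - sqrt(2)*h^2/2 + 15*h^2/2 - 5*sqrt(2)*h/2 + 9*h/2 - 3*sqrt(2)/2
(2) = o^4 - 4*o^3 - 22*o^2 + 4*o + 21
(3) = (p - 7/3)*(p - 1)*(p - 1/3)*(p + 1/3)
(4) = (a/2 + 1/2)*(a - 3/2)*(a + 1)*(a + 6)
(5) = (b - 8)*(b + 4)*(b + 5)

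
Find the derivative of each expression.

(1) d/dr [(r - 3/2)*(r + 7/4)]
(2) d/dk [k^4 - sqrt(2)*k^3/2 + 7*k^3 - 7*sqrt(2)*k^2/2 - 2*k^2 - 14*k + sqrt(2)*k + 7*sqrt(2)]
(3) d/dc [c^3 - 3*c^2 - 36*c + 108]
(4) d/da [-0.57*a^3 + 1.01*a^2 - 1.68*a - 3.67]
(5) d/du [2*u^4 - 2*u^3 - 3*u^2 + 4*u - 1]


(1) = 2*r + 1/4
(2) = 4*k^3 - 3*sqrt(2)*k^2/2 + 21*k^2 - 7*sqrt(2)*k - 4*k - 14 + sqrt(2)
(3) = 3*c^2 - 6*c - 36
(4) = -1.71*a^2 + 2.02*a - 1.68
(5) = 8*u^3 - 6*u^2 - 6*u + 4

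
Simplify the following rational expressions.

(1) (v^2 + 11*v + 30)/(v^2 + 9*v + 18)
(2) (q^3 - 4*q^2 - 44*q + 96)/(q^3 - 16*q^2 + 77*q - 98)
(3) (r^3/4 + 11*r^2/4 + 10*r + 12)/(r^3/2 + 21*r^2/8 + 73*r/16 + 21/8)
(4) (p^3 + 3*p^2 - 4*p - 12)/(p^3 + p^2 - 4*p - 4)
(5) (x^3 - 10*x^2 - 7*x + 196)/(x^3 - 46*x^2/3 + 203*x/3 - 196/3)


(1) = (v + 5)/(v + 3)
(2) = (q^2 - 2*q - 48)/(q^2 - 14*q + 49)
(3) = (4*r^3 + 44*r^2 + 160*r + 192)/(8*r^3 + 42*r^2 + 73*r + 42)
(4) = (p + 3)/(p + 1)
(5) = (3*x + 12)/(3*x - 4)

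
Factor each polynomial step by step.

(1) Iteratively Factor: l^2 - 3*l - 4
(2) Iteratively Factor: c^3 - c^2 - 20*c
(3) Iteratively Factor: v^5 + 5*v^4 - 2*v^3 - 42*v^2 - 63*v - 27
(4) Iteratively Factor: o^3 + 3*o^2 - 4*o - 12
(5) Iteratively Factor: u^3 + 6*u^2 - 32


(1) = (l + 1)*(l - 4)
(2) = (c)*(c^2 - c - 20) = c*(c + 4)*(c - 5)
(3) = (v + 1)*(v^4 + 4*v^3 - 6*v^2 - 36*v - 27) = (v - 3)*(v + 1)*(v^3 + 7*v^2 + 15*v + 9) = (v - 3)*(v + 1)*(v + 3)*(v^2 + 4*v + 3) = (v - 3)*(v + 1)^2*(v + 3)*(v + 3)
(4) = (o + 3)*(o^2 - 4) = (o - 2)*(o + 3)*(o + 2)
(5) = (u - 2)*(u^2 + 8*u + 16) = (u - 2)*(u + 4)*(u + 4)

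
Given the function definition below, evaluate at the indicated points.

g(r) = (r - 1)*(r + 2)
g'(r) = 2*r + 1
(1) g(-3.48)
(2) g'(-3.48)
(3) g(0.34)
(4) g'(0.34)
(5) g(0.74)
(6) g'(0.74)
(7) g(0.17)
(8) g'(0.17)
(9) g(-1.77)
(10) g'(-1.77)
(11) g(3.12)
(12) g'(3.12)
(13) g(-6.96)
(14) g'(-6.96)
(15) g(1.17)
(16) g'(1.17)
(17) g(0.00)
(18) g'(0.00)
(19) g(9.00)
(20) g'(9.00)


(1) = 6.63
(2) = -5.96
(3) = -1.54
(4) = 1.68
(5) = -0.71
(6) = 2.48
(7) = -1.80
(8) = 1.34
(9) = -0.64
(10) = -2.54
(11) = 10.85
(12) = 7.24
(13) = 39.48
(14) = -12.92
(15) = 0.54
(16) = 3.34
(17) = -2.00
(18) = 1.00
(19) = 88.00
(20) = 19.00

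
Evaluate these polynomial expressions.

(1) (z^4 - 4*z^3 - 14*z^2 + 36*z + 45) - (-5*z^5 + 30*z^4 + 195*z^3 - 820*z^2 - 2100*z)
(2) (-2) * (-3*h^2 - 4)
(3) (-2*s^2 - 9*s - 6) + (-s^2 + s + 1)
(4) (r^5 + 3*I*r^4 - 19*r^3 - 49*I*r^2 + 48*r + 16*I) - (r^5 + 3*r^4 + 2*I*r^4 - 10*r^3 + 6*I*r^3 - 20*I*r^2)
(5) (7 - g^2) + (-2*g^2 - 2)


(1) = 5*z^5 - 29*z^4 - 199*z^3 + 806*z^2 + 2136*z + 45
(2) = 6*h^2 + 8
(3) = -3*s^2 - 8*s - 5
(4) = -3*r^4 + I*r^4 - 9*r^3 - 6*I*r^3 - 29*I*r^2 + 48*r + 16*I
(5) = 5 - 3*g^2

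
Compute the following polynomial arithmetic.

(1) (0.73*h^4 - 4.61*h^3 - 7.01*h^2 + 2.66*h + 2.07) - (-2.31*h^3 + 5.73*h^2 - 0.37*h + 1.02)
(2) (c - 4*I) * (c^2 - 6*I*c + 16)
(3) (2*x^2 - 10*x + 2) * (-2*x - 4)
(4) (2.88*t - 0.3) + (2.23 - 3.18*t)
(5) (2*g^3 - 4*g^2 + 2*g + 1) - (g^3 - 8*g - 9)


(1) = 0.73*h^4 - 2.3*h^3 - 12.74*h^2 + 3.03*h + 1.05
(2) = c^3 - 10*I*c^2 - 8*c - 64*I
(3) = -4*x^3 + 12*x^2 + 36*x - 8
(4) = 1.93 - 0.3*t
(5) = g^3 - 4*g^2 + 10*g + 10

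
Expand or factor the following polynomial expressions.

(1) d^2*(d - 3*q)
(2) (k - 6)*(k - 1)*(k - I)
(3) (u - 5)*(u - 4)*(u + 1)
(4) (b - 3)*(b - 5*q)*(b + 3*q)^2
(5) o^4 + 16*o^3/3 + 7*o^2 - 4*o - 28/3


(1) = d^3 - 3*d^2*q
(2) = k^3 - 7*k^2 - I*k^2 + 6*k + 7*I*k - 6*I
(3) = u^3 - 8*u^2 + 11*u + 20
(4) = b^4 + b^3*q - 3*b^3 - 21*b^2*q^2 - 3*b^2*q - 45*b*q^3 + 63*b*q^2 + 135*q^3
(5) = (o - 1)*(o + 2)^2*(o + 7/3)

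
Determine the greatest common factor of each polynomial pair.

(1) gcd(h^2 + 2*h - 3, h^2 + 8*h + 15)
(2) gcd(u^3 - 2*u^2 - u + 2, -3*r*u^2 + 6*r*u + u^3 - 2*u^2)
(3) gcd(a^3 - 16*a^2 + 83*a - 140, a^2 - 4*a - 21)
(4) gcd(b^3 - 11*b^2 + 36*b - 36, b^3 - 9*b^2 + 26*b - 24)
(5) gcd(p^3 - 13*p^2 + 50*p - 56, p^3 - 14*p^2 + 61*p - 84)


(1) = gcd((h - 1)*(h + 3), (h + 3)*(h + 5)) = h + 3
(2) = gcd((u - 2)*(u - 1)*(u + 1), u*(-3*r + u)*(u - 2)) = u - 2
(3) = gcd((a - 7)*(a - 5)*(a - 4), (a - 7)*(a + 3)) = a - 7
(4) = gcd((b - 6)*(b - 3)*(b - 2), (b - 4)*(b - 3)*(b - 2)) = b^2 - 5*b + 6
(5) = p^2 - 11*p + 28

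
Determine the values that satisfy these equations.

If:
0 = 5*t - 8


Then:
t = 8/5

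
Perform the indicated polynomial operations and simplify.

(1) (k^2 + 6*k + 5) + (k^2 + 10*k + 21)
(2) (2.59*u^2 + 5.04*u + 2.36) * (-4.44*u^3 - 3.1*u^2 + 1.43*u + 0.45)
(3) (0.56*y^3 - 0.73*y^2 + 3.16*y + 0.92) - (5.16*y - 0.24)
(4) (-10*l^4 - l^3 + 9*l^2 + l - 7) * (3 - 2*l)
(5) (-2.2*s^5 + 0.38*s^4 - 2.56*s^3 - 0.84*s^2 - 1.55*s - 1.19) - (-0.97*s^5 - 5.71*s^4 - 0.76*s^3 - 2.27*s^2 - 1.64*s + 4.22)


(1) = 2*k^2 + 16*k + 26
(2) = -11.4996*u^5 - 30.4066*u^4 - 22.3987*u^3 + 1.0567*u^2 + 5.6428*u + 1.062
(3) = 0.56*y^3 - 0.73*y^2 - 2.0*y + 1.16
(4) = 20*l^5 - 28*l^4 - 21*l^3 + 25*l^2 + 17*l - 21
(5) = -1.23*s^5 + 6.09*s^4 - 1.8*s^3 + 1.43*s^2 + 0.09*s - 5.41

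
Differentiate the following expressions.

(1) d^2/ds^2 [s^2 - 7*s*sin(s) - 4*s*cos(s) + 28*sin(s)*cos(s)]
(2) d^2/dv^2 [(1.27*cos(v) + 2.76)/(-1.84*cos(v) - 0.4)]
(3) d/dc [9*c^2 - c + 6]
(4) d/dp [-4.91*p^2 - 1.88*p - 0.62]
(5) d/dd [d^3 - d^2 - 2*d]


(1) = 7*s*sin(s) + 4*s*cos(s) + 8*sin(s) - 56*sin(2*s) - 14*cos(s) + 2
(2) = (-1.82816*cos(v) + 4.204768*cos(2*v) - 12.614304)/(6.229504*cos(v)^3 + 4.06272*cos(v)^2 + 0.8832*cos(v) + 0.064)
(3) = 18*c - 1
(4) = -9.82*p - 1.88
(5) = 3*d^2 - 2*d - 2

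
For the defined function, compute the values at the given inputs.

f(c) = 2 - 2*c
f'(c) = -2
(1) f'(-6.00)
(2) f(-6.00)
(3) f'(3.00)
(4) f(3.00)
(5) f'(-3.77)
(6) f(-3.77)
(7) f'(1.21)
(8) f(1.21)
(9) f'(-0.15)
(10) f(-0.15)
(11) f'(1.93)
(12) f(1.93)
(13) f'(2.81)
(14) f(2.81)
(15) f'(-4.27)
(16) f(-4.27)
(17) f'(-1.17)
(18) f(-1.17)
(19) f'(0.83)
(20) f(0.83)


(1) = -2.00
(2) = 14.00
(3) = -2.00
(4) = -4.00
(5) = -2.00
(6) = 9.54
(7) = -2.00
(8) = -0.42
(9) = -2.00
(10) = 2.30
(11) = -2.00
(12) = -1.86
(13) = -2.00
(14) = -3.62
(15) = -2.00
(16) = 10.54
(17) = -2.00
(18) = 4.34
(19) = -2.00
(20) = 0.34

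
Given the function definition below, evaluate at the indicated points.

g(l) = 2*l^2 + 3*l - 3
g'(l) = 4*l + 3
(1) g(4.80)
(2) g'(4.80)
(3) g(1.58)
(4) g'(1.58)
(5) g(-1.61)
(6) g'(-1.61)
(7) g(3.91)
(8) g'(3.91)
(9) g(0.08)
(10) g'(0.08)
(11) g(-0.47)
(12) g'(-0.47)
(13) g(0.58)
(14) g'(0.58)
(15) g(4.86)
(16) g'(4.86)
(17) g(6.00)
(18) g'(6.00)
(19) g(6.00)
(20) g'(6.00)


(1) = 57.48
(2) = 22.20
(3) = 6.73
(4) = 9.32
(5) = -2.65
(6) = -3.44
(7) = 39.31
(8) = 18.64
(9) = -2.75
(10) = 3.32
(11) = -3.97
(12) = 1.12
(13) = -0.59
(14) = 5.32
(15) = 58.82
(16) = 22.44
(17) = 87.00
(18) = 27.00
(19) = 87.00
(20) = 27.00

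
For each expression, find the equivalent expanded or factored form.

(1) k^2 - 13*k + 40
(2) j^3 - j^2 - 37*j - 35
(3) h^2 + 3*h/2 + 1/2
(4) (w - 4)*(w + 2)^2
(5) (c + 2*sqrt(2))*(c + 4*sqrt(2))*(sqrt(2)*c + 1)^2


(1) = (k - 8)*(k - 5)
(2) = (j - 7)*(j + 1)*(j + 5)
(3) = (h + 1/2)*(h + 1)
(4) = w^3 - 12*w - 16
(5) = 2*c^4 + 14*sqrt(2)*c^3 + 57*c^2 + 38*sqrt(2)*c + 16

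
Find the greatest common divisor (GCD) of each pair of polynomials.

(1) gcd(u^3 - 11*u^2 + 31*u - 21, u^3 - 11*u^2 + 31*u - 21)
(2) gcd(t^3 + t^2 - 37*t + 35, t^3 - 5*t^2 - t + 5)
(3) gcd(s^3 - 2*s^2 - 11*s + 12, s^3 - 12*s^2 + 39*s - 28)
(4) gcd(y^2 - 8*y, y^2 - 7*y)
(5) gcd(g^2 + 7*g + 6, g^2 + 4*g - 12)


(1) = u^3 - 11*u^2 + 31*u - 21
(2) = t^2 - 6*t + 5
(3) = gcd((s - 4)*(s - 1)*(s + 3), (s - 7)*(s - 4)*(s - 1)) = s^2 - 5*s + 4
(4) = y
(5) = g + 6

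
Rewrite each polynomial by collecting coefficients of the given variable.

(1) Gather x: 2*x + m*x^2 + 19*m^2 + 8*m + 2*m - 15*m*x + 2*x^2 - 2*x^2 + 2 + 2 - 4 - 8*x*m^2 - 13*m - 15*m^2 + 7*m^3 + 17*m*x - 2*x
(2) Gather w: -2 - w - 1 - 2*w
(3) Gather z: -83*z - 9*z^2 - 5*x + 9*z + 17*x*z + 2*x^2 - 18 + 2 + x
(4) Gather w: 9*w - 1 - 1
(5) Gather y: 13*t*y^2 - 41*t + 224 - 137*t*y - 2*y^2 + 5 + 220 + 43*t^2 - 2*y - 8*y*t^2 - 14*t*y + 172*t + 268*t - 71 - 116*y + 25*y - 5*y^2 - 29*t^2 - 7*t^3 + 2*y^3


(1) = 7*m^3 + 4*m^2 + m*x^2 - 3*m + x*(-8*m^2 + 2*m)
(2) = -3*w - 3
(3) = 2*x^2 - 4*x - 9*z^2 + z*(17*x - 74) - 16
(4) = 9*w - 2
(5) = -7*t^3 + 14*t^2 + 399*t + 2*y^3 + y^2*(13*t - 7) + y*(-8*t^2 - 151*t - 93) + 378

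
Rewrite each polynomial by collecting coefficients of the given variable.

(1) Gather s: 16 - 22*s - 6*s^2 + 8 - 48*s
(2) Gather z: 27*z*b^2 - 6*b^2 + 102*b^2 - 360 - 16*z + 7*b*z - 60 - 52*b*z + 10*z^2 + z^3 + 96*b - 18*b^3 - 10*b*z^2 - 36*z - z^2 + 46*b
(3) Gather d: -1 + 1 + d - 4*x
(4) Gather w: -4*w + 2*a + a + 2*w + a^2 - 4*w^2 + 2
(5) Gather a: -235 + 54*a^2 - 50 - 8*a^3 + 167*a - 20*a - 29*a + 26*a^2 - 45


(1) = -6*s^2 - 70*s + 24
(2) = -18*b^3 + 96*b^2 + 142*b + z^3 + z^2*(9 - 10*b) + z*(27*b^2 - 45*b - 52) - 420
(3) = d - 4*x
(4) = a^2 + 3*a - 4*w^2 - 2*w + 2
(5) = -8*a^3 + 80*a^2 + 118*a - 330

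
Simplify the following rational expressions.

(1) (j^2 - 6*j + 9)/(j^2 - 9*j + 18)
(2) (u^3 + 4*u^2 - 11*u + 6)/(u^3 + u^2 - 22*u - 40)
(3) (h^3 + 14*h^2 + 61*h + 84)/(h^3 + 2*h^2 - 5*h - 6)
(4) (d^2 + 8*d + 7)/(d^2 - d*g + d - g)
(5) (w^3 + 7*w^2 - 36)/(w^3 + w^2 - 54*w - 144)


(1) = (j - 3)/(j - 6)
(2) = (u^3 + 4*u^2 - 11*u + 6)/(u^3 + u^2 - 22*u - 40)
(3) = (h^2 + 11*h + 28)/(h^2 - h - 2)
(4) = (d + 7)/(d - g)
(5) = (w - 2)/(w - 8)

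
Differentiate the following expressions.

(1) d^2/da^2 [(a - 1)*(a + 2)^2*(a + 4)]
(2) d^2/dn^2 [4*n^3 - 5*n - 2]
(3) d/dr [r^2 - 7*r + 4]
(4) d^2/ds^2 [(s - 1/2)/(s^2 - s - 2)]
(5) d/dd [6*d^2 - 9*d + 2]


(1) = 12*a^2 + 42*a + 24
(2) = 24*n
(3) = 2*r - 7
(4) = (1 - 2*s)*(-3*s^2 + 3*s + (2*s - 1)^2 + 6)/(-s^2 + s + 2)^3
(5) = 12*d - 9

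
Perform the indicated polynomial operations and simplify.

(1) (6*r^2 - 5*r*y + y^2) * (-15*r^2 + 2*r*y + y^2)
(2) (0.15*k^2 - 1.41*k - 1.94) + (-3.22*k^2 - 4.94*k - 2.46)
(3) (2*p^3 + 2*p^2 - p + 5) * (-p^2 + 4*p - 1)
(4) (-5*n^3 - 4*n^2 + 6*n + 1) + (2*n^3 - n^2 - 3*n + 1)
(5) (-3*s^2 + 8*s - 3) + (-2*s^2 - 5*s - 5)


(1) = -90*r^4 + 87*r^3*y - 19*r^2*y^2 - 3*r*y^3 + y^4
(2) = -3.07*k^2 - 6.35*k - 4.4
(3) = -2*p^5 + 6*p^4 + 7*p^3 - 11*p^2 + 21*p - 5
(4) = -3*n^3 - 5*n^2 + 3*n + 2
(5) = -5*s^2 + 3*s - 8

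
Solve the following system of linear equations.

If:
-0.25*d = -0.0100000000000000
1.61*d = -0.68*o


Then:
d = 0.04
o = -0.09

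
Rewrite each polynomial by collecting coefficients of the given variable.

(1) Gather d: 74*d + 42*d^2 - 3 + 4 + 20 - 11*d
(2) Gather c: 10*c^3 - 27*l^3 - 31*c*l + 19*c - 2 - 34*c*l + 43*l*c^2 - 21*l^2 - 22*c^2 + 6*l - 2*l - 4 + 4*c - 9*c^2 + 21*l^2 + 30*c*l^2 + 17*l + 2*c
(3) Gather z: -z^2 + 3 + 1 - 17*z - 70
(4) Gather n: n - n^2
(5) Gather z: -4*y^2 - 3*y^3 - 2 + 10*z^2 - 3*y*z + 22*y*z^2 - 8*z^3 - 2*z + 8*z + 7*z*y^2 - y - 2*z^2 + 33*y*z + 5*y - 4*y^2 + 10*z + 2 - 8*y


(1) = 42*d^2 + 63*d + 21
(2) = 10*c^3 + c^2*(43*l - 31) + c*(30*l^2 - 65*l + 25) - 27*l^3 + 21*l - 6
(3) = -z^2 - 17*z - 66
(4) = -n^2 + n
(5) = -3*y^3 - 8*y^2 - 4*y - 8*z^3 + z^2*(22*y + 8) + z*(7*y^2 + 30*y + 16)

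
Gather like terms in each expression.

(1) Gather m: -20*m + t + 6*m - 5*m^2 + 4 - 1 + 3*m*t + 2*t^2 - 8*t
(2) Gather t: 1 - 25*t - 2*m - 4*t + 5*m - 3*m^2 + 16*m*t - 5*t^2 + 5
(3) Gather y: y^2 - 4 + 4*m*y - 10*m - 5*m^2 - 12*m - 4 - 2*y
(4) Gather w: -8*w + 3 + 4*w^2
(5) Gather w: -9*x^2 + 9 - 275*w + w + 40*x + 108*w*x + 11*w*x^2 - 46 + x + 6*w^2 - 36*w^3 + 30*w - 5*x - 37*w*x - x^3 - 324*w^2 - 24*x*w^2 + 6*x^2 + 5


(1) = -5*m^2 + m*(3*t - 14) + 2*t^2 - 7*t + 3
(2) = -3*m^2 + 3*m - 5*t^2 + t*(16*m - 29) + 6
(3) = -5*m^2 - 22*m + y^2 + y*(4*m - 2) - 8
(4) = 4*w^2 - 8*w + 3
(5) = -36*w^3 + w^2*(-24*x - 318) + w*(11*x^2 + 71*x - 244) - x^3 - 3*x^2 + 36*x - 32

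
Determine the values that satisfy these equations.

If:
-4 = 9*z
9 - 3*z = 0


Then:
No Solution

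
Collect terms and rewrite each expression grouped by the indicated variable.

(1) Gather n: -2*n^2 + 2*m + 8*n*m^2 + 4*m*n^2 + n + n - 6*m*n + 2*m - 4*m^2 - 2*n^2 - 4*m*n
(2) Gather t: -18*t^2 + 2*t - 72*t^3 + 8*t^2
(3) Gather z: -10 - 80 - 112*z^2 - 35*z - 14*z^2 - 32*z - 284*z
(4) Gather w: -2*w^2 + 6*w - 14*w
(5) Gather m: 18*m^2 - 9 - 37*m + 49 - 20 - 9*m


(1) = -4*m^2 + 4*m + n^2*(4*m - 4) + n*(8*m^2 - 10*m + 2)
(2) = -72*t^3 - 10*t^2 + 2*t
(3) = -126*z^2 - 351*z - 90
(4) = -2*w^2 - 8*w
(5) = 18*m^2 - 46*m + 20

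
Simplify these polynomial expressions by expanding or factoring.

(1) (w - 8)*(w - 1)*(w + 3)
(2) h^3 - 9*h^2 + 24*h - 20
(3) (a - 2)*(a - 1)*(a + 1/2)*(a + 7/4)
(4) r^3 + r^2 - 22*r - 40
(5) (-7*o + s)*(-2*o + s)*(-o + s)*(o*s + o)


(1) = w^3 - 6*w^2 - 19*w + 24
(2) = (h - 5)*(h - 2)^2
(3) = a^4 - 3*a^3/4 - 31*a^2/8 + 15*a/8 + 7/4
(4) = (r - 5)*(r + 2)*(r + 4)
(5) = -14*o^4*s - 14*o^4 + 23*o^3*s^2 + 23*o^3*s - 10*o^2*s^3 - 10*o^2*s^2 + o*s^4 + o*s^3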